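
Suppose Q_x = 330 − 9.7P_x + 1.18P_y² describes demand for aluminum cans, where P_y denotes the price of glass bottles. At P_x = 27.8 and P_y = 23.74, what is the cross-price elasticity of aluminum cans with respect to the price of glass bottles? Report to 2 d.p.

At P_x = 27.8 and P_y = 23.74: Q_x = 725.373.
∂Q_x/∂P_y = 2.36P_y = 2.36(23.74) = 56.0264.
ε = (∂Q_x/∂P_y)(P_y/Q_x) = 56.0264 × (23.74/725.373) ≈ 1.83.
ε > 0: substitutes.

1.83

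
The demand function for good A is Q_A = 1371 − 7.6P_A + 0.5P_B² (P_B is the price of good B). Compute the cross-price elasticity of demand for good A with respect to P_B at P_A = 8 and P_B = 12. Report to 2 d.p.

At P_A = 8 and P_B = 12: Q_A = 1382.2.
∂Q_A/∂P_B = 1P_B = 1(12) = 12.0000.
ε = (∂Q_A/∂P_B)(P_B/Q_A) = 12.0000 × (12/1382.2) ≈ 0.10.

0.10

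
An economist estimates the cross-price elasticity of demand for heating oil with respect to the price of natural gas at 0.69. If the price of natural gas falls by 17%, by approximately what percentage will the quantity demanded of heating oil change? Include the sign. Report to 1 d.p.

%ΔQ ≈ ε × %ΔP of natural gas = 0.69 × (-17%) = -11.7%.

-11.7%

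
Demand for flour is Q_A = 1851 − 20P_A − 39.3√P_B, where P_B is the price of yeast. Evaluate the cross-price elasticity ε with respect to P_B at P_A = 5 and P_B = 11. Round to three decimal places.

At P_A = 5 and P_B = 11: Q_A = 1620.657.
∂Q_A/∂P_B = -39.3/(2√P_B) = -39.3/(2√11) = -5.9247.
ε = (∂Q_A/∂P_B)(P_B/Q_A) = -5.9247 × (11/1620.657) ≈ -0.040.
ε < 0: complements.

-0.040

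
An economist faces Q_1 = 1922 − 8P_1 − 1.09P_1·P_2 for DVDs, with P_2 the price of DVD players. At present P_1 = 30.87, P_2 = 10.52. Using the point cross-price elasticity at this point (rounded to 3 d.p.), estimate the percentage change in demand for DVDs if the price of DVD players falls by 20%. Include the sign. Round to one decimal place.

At P_1 = 30.87, P_2 = 10.52: Q_1 = 1321.060.
∂Q_1/∂P_2 = -1.09P_1 = -33.6483.
ε = (∂Q_1/∂P_2)(P_2/Q_1) = -33.6483 × 10.52/1321.060 ≈ -0.268.
%ΔQ_1 ≈ ε × %ΔP_2 = -0.268 × (-20%) = 5.4%.

5.4%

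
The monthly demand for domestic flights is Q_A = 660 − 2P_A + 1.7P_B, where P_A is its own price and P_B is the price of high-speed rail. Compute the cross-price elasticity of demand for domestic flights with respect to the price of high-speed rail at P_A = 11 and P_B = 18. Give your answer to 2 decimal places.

At P_A = 11 and P_B = 18: Q_A = 668.6.
∂Q_A/∂P_B = 1.7.
ε = (∂Q_A/∂P_B)(P_B/Q_A) = 1.7 × (18/668.6) ≈ 0.05.
Since ε > 0, domestic flights and high-speed rail are substitutes.

0.05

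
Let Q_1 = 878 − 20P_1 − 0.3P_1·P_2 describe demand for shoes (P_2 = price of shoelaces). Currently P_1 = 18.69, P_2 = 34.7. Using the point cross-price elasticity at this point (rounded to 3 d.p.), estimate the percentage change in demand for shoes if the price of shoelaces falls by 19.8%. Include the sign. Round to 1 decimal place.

12.4%

At P_1 = 18.69, P_2 = 34.7: Q_1 = 309.637.
∂Q_1/∂P_2 = -0.3P_1 = -5.6070.
ε = (∂Q_1/∂P_2)(P_2/Q_1) = -5.6070 × 34.7/309.637 ≈ -0.628.
%ΔQ_1 ≈ ε × %ΔP_2 = -0.628 × (-19.8%) = 12.4%.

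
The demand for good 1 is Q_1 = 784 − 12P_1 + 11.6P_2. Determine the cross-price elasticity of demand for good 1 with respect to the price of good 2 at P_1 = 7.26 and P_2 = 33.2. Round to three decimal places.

At P_1 = 7.26 and P_2 = 33.2: Q_1 = 1082.
∂Q_1/∂P_2 = 11.6.
ε = (∂Q_1/∂P_2)(P_2/Q_1) = 11.6 × (33.2/1082) ≈ 0.356.
Since ε > 0, good 1 and good 2 are substitutes.

0.356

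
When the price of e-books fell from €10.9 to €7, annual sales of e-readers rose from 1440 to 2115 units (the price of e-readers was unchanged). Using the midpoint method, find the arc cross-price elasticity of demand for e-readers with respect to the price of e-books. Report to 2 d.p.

-0.87

ΔQ_A = 2115 − 1440 = 675; ΔP_B = 7 − 10.9 = -3.9.
Midpoints: Q̄_A = 1777.5, P̄_B = 8.95.
ε = (ΔQ_A/Q̄_A)/(ΔP_B/P̄_B) = (675/1777.5)/(-3.9/8.95) ≈ -0.87.
ε < 0: e-readers and e-books are complements.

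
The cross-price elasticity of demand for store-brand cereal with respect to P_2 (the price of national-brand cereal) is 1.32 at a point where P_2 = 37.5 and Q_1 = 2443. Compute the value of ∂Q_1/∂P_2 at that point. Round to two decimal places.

ε = (∂Q_1/∂P_2)·(P_2/Q_1) ⇒ ∂Q_1/∂P_2 = ε·Q_1/P_2 = 1.32 × 2443/37.5 ≈ 85.99.

85.99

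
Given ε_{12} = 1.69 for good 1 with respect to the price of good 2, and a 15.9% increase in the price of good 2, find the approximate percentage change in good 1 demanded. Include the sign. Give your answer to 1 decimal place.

26.9%

%ΔQ ≈ ε × %ΔP of good 2 = 1.69 × (15.9%) = 26.9%.
Demand for good 1 rises by about 26.9%.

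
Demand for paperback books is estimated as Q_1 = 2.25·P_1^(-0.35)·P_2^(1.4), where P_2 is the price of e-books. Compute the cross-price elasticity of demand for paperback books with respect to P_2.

In a log-linear (constant-elasticity) demand function, the coefficient on the exponent of P_2 is the cross-price elasticity.
ε = 1.40. Positive, so paperback books and e-books are substitutes.

1.40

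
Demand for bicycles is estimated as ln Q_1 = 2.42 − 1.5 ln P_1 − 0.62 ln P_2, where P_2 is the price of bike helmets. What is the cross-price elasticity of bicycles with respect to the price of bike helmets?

-0.62

In a log-linear (constant-elasticity) demand function, the coefficient on ln P_2 is the cross-price elasticity.
ε = -0.62. Negative, so bicycles and bike helmets are complements.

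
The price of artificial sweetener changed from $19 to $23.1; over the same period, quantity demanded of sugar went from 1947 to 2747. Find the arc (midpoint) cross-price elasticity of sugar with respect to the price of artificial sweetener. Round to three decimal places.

1.750

ΔQ_A = 2747 − 1947 = 800; ΔP_B = 23.1 − 19 = 4.1.
Midpoints: Q̄_A = 2347.0, P̄_B = 21.05.
ε = (ΔQ_A/Q̄_A)/(ΔP_B/P̄_B) = (800/2347.0)/(4.1/21.05) ≈ 1.750.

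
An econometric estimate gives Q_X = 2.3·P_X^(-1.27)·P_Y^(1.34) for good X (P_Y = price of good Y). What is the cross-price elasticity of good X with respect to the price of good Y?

In a log-linear (constant-elasticity) demand function, the coefficient on the exponent of P_Y is the cross-price elasticity.
ε = 1.34. Positive, so good X and good Y are substitutes.

1.34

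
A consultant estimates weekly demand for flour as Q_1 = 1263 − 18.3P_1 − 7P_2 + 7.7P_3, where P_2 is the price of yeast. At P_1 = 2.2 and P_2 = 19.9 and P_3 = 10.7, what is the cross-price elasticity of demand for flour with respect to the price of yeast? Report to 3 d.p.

At P_1 = 2.2 and P_2 = 19.9 and P_3 = 10.7: Q_1 = 1165.83.
∂Q_1/∂P_2 = -7.
ε = (∂Q_1/∂P_2)(P_2/Q_1) = -7 × (19.9/1165.83) ≈ -0.119.

-0.119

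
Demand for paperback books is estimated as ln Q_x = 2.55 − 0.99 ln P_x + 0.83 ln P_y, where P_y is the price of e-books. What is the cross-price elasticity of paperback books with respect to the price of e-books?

In a log-linear (constant-elasticity) demand function, the coefficient on ln P_y is the cross-price elasticity.
ε = 0.83. Positive, so paperback books and e-books are substitutes.

0.83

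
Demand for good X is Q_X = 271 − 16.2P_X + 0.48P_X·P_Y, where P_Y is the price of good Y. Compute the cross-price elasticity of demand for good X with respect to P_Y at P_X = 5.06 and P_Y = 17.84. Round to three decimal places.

0.186

At P_X = 5.06 and P_Y = 17.84: Q_X = 232.358.
∂Q_X/∂P_Y = 0.48P_X = 0.48(5.06) = 2.4288.
ε = (∂Q_X/∂P_Y)(P_Y/Q_X) = 2.4288 × (17.84/232.358) ≈ 0.186.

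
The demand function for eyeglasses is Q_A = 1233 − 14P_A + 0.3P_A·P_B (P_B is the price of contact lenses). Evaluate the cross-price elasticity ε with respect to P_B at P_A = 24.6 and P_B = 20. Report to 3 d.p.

At P_A = 24.6 and P_B = 20: Q_A = 1036.2.
∂Q_A/∂P_B = 0.3P_A = 0.3(24.6) = 7.3800.
ε = (∂Q_A/∂P_B)(P_B/Q_A) = 7.3800 × (20/1036.2) ≈ 0.142.
ε > 0: substitutes.

0.142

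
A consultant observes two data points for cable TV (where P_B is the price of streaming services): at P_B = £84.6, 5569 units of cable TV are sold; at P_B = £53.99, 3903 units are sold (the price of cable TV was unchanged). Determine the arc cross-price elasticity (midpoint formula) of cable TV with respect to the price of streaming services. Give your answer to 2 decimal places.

0.80

ΔQ_A = 3903 − 5569 = -1666; ΔP_B = 53.99 − 84.6 = -30.61.
Midpoints: Q̄_A = 4736.0, P̄_B = 69.30.
ε = (ΔQ_A/Q̄_A)/(ΔP_B/P̄_B) = (-1666/4736.0)/(-30.61/69.30) ≈ 0.80.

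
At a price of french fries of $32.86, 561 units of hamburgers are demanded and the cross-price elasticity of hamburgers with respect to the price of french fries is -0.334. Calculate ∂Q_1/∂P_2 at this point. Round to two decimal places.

ε = (∂Q_1/∂P_2)·(P_2/Q_1) ⇒ ∂Q_1/∂P_2 = ε·Q_1/P_2 = -0.334 × 561/32.86 ≈ -5.70.

-5.70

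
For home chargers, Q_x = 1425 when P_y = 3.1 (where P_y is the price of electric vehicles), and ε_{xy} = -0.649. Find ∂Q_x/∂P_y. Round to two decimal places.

-298.33

ε = (∂Q_x/∂P_y)·(P_y/Q_x) ⇒ ∂Q_x/∂P_y = ε·Q_x/P_y = -0.649 × 1425/3.1 ≈ -298.33.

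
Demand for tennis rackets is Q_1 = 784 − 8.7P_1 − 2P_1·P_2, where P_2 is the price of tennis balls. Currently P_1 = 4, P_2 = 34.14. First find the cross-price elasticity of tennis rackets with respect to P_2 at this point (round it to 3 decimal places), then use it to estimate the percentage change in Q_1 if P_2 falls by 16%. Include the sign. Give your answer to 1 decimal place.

At P_1 = 4, P_2 = 34.14: Q_1 = 476.08.
∂Q_1/∂P_2 = -2P_1 = -8.0000.
ε = (∂Q_1/∂P_2)(P_2/Q_1) = -8.0000 × 34.14/476.08 ≈ -0.574.
%ΔQ_1 ≈ ε × %ΔP_2 = -0.574 × (-16%) = 9.2%.

9.2%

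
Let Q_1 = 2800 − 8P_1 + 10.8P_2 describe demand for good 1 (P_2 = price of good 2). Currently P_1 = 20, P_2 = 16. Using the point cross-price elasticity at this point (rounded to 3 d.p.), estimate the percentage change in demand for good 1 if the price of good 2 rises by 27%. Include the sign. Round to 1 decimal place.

At P_1 = 20, P_2 = 16: Q_1 = 2812.8.
∂Q_1/∂P_2 = 10.8.
ε = (∂Q_1/∂P_2)(P_2/Q_1) = 10.8000 × 16/2812.8 ≈ 0.061.
%ΔQ_1 ≈ ε × %ΔP_2 = 0.061 × (27%) = 1.6%.

1.6%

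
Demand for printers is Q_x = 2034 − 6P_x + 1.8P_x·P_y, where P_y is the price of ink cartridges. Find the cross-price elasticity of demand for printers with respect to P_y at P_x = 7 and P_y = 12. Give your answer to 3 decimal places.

At P_x = 7 and P_y = 12: Q_x = 2143.2.
∂Q_x/∂P_y = 1.8P_x = 1.8(7) = 12.6000.
ε = (∂Q_x/∂P_y)(P_y/Q_x) = 12.6000 × (12/2143.2) ≈ 0.071.

0.071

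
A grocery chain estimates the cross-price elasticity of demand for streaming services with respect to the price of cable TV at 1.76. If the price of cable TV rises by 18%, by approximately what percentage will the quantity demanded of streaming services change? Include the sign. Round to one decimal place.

31.7%

%ΔQ ≈ ε × %ΔP of cable TV = 1.76 × (18%) = 31.7%.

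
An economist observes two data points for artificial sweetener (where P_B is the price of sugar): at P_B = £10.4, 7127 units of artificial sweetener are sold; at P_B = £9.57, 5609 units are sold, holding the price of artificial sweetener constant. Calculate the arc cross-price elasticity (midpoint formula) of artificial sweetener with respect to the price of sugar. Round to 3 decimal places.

2.868

ΔQ_A = 5609 − 7127 = -1518; ΔP_B = 9.57 − 10.4 = -0.83.
Midpoints: Q̄_A = 6368.0, P̄_B = 9.98.
ε = (ΔQ_A/Q̄_A)/(ΔP_B/P̄_B) = (-1518/6368.0)/(-0.83/9.98) ≈ 2.868.
ε > 0: artificial sweetener and sugar are substitutes.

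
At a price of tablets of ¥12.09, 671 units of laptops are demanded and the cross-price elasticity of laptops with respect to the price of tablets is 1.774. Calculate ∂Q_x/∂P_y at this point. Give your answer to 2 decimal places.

98.46

ε = (∂Q_x/∂P_y)·(P_y/Q_x) ⇒ ∂Q_x/∂P_y = ε·Q_x/P_y = 1.774 × 671/12.09 ≈ 98.46.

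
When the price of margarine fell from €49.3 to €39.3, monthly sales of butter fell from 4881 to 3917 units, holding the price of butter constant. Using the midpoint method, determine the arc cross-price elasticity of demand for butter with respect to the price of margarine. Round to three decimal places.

ΔQ_A = 3917 − 4881 = -964; ΔP_B = 39.3 − 49.3 = -10.
Midpoints: Q̄_A = 4399.0, P̄_B = 44.30.
ε = (ΔQ_A/Q̄_A)/(ΔP_B/P̄_B) = (-964/4399.0)/(-10/44.30) ≈ 0.971.
ε > 0: butter and margarine are substitutes.

0.971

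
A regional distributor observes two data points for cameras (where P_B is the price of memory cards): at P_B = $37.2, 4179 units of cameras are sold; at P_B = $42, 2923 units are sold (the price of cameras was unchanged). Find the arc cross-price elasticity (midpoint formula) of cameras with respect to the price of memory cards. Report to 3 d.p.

-2.918

ΔQ_A = 2923 − 4179 = -1256; ΔP_B = 42 − 37.2 = 4.8.
Midpoints: Q̄_A = 3551.0, P̄_B = 39.60.
ε = (ΔQ_A/Q̄_A)/(ΔP_B/P̄_B) = (-1256/3551.0)/(4.8/39.60) ≈ -2.918.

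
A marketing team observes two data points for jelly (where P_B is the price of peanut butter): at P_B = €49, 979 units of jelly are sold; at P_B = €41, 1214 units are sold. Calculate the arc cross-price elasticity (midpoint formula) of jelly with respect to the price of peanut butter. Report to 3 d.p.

-1.206

ΔQ_A = 1214 − 979 = 235; ΔP_B = 41 − 49 = -8.
Midpoints: Q̄_A = 1096.5, P̄_B = 45.00.
ε = (ΔQ_A/Q̄_A)/(ΔP_B/P̄_B) = (235/1096.5)/(-8/45.00) ≈ -1.206.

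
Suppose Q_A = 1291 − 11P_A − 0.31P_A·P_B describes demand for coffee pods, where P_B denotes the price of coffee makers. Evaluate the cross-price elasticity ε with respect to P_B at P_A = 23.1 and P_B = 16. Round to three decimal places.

-0.124

At P_A = 23.1 and P_B = 16: Q_A = 922.324.
∂Q_A/∂P_B = -0.31P_A = -0.31(23.1) = -7.1610.
ε = (∂Q_A/∂P_B)(P_B/Q_A) = -7.1610 × (16/922.324) ≈ -0.124.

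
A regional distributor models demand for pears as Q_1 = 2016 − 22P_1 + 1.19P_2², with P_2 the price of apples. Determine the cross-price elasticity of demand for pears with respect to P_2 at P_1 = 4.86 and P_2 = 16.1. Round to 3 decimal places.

0.278

At P_1 = 4.86 and P_2 = 16.1: Q_1 = 2217.540.
∂Q_1/∂P_2 = 2.38P_2 = 2.38(16.1) = 38.3180.
ε = (∂Q_1/∂P_2)(P_2/Q_1) = 38.3180 × (16.1/2217.540) ≈ 0.278.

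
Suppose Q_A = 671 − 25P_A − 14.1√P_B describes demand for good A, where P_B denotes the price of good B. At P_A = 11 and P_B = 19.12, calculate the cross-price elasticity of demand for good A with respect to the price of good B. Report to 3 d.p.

At P_A = 11 and P_B = 19.12: Q_A = 334.346.
∂Q_A/∂P_B = -14.1/(2√P_B) = -14.1/(2√19.12) = -1.6123.
ε = (∂Q_A/∂P_B)(P_B/Q_A) = -1.6123 × (19.12/334.346) ≈ -0.092.
ε < 0: complements.

-0.092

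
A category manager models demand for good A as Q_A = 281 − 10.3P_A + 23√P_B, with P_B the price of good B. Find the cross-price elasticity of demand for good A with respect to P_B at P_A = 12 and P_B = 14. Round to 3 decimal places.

At P_A = 12 and P_B = 14: Q_A = 243.458.
∂Q_A/∂P_B = 23/(2√P_B) = 23/(2√14) = 3.0735.
ε = (∂Q_A/∂P_B)(P_B/Q_A) = 3.0735 × (14/243.458) ≈ 0.177.
ε > 0: substitutes.

0.177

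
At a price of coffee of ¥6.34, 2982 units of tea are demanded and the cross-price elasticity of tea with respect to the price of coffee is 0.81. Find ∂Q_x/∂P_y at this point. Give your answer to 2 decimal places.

380.98

ε = (∂Q_x/∂P_y)·(P_y/Q_x) ⇒ ∂Q_x/∂P_y = ε·Q_x/P_y = 0.81 × 2982/6.34 ≈ 380.98.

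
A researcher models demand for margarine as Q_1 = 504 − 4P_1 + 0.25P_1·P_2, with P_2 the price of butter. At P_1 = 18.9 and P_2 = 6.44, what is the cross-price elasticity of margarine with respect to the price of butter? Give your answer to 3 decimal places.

At P_1 = 18.9 and P_2 = 6.44: Q_1 = 458.829.
∂Q_1/∂P_2 = 0.25P_1 = 0.25(18.9) = 4.7250.
ε = (∂Q_1/∂P_2)(P_2/Q_1) = 4.7250 × (6.44/458.829) ≈ 0.066.

0.066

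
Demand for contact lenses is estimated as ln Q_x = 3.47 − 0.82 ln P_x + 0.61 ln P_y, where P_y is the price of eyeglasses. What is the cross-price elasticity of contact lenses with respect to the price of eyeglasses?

0.61

In a log-linear (constant-elasticity) demand function, the coefficient on ln P_y is the cross-price elasticity.
ε = 0.61. Positive, so contact lenses and eyeglasses are substitutes.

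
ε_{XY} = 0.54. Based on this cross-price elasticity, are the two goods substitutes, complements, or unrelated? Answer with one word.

ε = 0.54 > 0, so a higher price of good Y raises demand for good X: substitutes.

substitutes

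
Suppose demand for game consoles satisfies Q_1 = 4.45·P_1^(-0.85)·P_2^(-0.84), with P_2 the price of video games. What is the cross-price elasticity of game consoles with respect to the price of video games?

-0.84

In a log-linear (constant-elasticity) demand function, the coefficient on the exponent of P_2 is the cross-price elasticity.
ε = -0.84. Negative, so game consoles and video games are complements.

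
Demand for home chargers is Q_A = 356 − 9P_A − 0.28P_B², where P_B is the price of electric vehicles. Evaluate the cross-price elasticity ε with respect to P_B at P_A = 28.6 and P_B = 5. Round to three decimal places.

At P_A = 28.6 and P_B = 5: Q_A = 91.6.
∂Q_A/∂P_B = -0.56P_B = -0.56(5) = -2.8000.
ε = (∂Q_A/∂P_B)(P_B/Q_A) = -2.8000 × (5/91.6) ≈ -0.153.
ε < 0: complements.

-0.153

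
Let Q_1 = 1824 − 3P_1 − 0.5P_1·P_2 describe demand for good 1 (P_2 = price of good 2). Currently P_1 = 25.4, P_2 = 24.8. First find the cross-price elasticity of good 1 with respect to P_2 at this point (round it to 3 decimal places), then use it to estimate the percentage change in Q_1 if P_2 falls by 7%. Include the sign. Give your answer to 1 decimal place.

1.5%

At P_1 = 25.4, P_2 = 24.8: Q_1 = 1432.84.
∂Q_1/∂P_2 = -0.5P_1 = -12.7000.
ε = (∂Q_1/∂P_2)(P_2/Q_1) = -12.7000 × 24.8/1432.84 ≈ -0.220.
%ΔQ_1 ≈ ε × %ΔP_2 = -0.220 × (-7%) = 1.5%.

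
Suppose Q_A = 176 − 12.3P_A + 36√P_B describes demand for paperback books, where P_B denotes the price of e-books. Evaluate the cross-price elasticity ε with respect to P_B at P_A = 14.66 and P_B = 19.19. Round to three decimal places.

0.514

At P_A = 14.66 and P_B = 19.19: Q_A = 153.385.
∂Q_A/∂P_B = 36/(2√P_B) = 36/(2√19.19) = 4.1090.
ε = (∂Q_A/∂P_B)(P_B/Q_A) = 4.1090 × (19.19/153.385) ≈ 0.514.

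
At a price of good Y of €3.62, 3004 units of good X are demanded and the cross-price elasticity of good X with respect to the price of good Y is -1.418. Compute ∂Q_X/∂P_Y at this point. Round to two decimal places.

ε = (∂Q_X/∂P_Y)·(P_Y/Q_X) ⇒ ∂Q_X/∂P_Y = ε·Q_X/P_Y = -1.418 × 3004/3.62 ≈ -1176.70.

-1176.70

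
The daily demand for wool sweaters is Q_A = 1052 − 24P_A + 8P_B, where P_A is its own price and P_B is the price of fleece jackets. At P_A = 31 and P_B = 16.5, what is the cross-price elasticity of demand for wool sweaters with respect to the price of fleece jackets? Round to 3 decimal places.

0.300

At P_A = 31 and P_B = 16.5: Q_A = 440.
∂Q_A/∂P_B = 8.
ε = (∂Q_A/∂P_B)(P_B/Q_A) = 8 × (16.5/440) ≈ 0.300.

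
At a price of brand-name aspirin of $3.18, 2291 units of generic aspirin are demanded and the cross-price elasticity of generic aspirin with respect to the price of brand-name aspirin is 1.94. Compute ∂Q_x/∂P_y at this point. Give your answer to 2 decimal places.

1397.65

ε = (∂Q_x/∂P_y)·(P_y/Q_x) ⇒ ∂Q_x/∂P_y = ε·Q_x/P_y = 1.94 × 2291/3.18 ≈ 1397.65.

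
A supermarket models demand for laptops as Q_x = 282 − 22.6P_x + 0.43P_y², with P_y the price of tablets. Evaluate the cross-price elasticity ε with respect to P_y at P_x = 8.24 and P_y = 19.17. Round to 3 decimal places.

At P_x = 8.24 and P_y = 19.17: Q_x = 253.796.
∂Q_x/∂P_y = 0.86P_y = 0.86(19.17) = 16.4862.
ε = (∂Q_x/∂P_y)(P_y/Q_x) = 16.4862 × (19.17/253.796) ≈ 1.245.

1.245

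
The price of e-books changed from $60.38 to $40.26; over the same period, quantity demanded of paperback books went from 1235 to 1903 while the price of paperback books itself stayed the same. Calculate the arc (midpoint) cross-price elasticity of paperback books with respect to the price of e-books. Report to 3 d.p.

ΔQ_A = 1903 − 1235 = 668; ΔP_B = 40.26 − 60.38 = -20.12.
Midpoints: Q̄_A = 1569.0, P̄_B = 50.32.
ε = (ΔQ_A/Q̄_A)/(ΔP_B/P̄_B) = (668/1569.0)/(-20.12/50.32) ≈ -1.065.
ε < 0: paperback books and e-books are complements.

-1.065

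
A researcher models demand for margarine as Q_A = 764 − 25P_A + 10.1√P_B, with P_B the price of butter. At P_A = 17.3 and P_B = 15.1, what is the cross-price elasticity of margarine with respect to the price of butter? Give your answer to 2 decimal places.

0.05

At P_A = 17.3 and P_B = 15.1: Q_A = 370.747.
∂Q_A/∂P_B = 10.1/(2√P_B) = 10.1/(2√15.1) = 1.2996.
ε = (∂Q_A/∂P_B)(P_B/Q_A) = 1.2996 × (15.1/370.747) ≈ 0.05.
ε > 0: substitutes.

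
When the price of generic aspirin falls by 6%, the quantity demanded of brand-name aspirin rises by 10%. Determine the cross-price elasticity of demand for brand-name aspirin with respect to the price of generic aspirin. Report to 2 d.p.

ε = (%ΔQ of brand-name aspirin) / (%ΔP of generic aspirin) = (10%) / (-6%) ≈ -1.67.

-1.67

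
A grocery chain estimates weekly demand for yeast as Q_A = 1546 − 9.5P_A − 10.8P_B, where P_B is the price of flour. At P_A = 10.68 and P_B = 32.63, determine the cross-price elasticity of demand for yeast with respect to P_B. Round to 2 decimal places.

-0.32

At P_A = 10.68 and P_B = 32.63: Q_A = 1092.136.
∂Q_A/∂P_B = -10.8.
ε = (∂Q_A/∂P_B)(P_B/Q_A) = -10.8 × (32.63/1092.136) ≈ -0.32.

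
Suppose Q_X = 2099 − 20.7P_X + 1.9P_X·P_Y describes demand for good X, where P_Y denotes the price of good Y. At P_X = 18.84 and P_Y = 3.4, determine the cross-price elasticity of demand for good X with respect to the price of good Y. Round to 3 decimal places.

At P_X = 18.84 and P_Y = 3.4: Q_X = 1830.718.
∂Q_X/∂P_Y = 1.9P_X = 1.9(18.84) = 35.7960.
ε = (∂Q_X/∂P_Y)(P_Y/Q_X) = 35.7960 × (3.4/1830.718) ≈ 0.066.
ε > 0: substitutes.

0.066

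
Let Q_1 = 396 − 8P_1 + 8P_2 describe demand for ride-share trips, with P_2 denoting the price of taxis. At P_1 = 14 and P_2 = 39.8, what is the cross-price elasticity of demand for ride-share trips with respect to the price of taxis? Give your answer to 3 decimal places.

At P_1 = 14 and P_2 = 39.8: Q_1 = 602.4.
∂Q_1/∂P_2 = 8.
ε = (∂Q_1/∂P_2)(P_2/Q_1) = 8 × (39.8/602.4) ≈ 0.529.

0.529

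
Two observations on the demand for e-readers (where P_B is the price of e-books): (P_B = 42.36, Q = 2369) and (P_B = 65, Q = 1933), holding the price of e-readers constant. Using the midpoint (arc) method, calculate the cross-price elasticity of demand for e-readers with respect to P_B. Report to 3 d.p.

ΔQ_A = 1933 − 2369 = -436; ΔP_B = 65 − 42.36 = 22.64.
Midpoints: Q̄_A = 2151.0, P̄_B = 53.68.
ε = (ΔQ_A/Q̄_A)/(ΔP_B/P̄_B) = (-436/2151.0)/(22.64/53.68) ≈ -0.481.
ε < 0: e-readers and e-books are complements.

-0.481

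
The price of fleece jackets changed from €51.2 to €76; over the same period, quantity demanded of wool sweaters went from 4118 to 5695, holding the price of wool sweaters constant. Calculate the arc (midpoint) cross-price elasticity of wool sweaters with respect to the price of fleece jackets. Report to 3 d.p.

0.824

ΔQ_A = 5695 − 4118 = 1577; ΔP_B = 76 − 51.2 = 24.8.
Midpoints: Q̄_A = 4906.5, P̄_B = 63.60.
ε = (ΔQ_A/Q̄_A)/(ΔP_B/P̄_B) = (1577/4906.5)/(24.8/63.60) ≈ 0.824.
ε > 0: wool sweaters and fleece jackets are substitutes.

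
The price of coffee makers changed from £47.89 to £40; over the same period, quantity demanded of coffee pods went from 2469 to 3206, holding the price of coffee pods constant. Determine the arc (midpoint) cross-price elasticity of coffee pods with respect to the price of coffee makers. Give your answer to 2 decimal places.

-1.45

ΔQ_A = 3206 − 2469 = 737; ΔP_B = 40 − 47.89 = -7.89.
Midpoints: Q̄_A = 2837.5, P̄_B = 43.95.
ε = (ΔQ_A/Q̄_A)/(ΔP_B/P̄_B) = (737/2837.5)/(-7.89/43.95) ≈ -1.45.
ε < 0: coffee pods and coffee makers are complements.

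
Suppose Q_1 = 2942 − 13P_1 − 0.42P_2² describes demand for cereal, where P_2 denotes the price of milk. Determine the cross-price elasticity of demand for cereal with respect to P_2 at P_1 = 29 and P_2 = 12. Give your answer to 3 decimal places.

-0.048

At P_1 = 29 and P_2 = 12: Q_1 = 2504.52.
∂Q_1/∂P_2 = -0.84P_2 = -0.84(12) = -10.0800.
ε = (∂Q_1/∂P_2)(P_2/Q_1) = -10.0800 × (12/2504.52) ≈ -0.048.
ε < 0: complements.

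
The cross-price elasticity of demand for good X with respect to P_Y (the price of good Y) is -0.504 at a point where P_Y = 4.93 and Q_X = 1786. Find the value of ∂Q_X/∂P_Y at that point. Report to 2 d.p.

-182.58

ε = (∂Q_X/∂P_Y)·(P_Y/Q_X) ⇒ ∂Q_X/∂P_Y = ε·Q_X/P_Y = -0.504 × 1786/4.93 ≈ -182.58.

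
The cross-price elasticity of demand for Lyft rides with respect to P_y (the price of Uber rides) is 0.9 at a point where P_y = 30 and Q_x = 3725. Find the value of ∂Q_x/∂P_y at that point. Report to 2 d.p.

111.75

ε = (∂Q_x/∂P_y)·(P_y/Q_x) ⇒ ∂Q_x/∂P_y = ε·Q_x/P_y = 0.9 × 3725/30 ≈ 111.75.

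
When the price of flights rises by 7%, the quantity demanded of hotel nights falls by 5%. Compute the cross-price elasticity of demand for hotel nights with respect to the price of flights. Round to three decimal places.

ε = (%ΔQ of hotel nights) / (%ΔP of flights) = (-5%) / (7%) ≈ -0.714.

-0.714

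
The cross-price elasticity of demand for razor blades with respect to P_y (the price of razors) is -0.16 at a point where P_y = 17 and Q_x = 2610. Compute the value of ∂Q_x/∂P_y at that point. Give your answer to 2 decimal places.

-24.56

ε = (∂Q_x/∂P_y)·(P_y/Q_x) ⇒ ∂Q_x/∂P_y = ε·Q_x/P_y = -0.16 × 2610/17 ≈ -24.56.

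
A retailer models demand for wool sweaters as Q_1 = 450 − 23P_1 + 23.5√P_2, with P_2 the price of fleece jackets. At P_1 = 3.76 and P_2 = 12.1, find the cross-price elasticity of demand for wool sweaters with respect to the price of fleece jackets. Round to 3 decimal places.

At P_1 = 3.76 and P_2 = 12.1: Q_1 = 445.265.
∂Q_1/∂P_2 = 23.5/(2√P_2) = 23.5/(2√12.1) = 3.3779.
ε = (∂Q_1/∂P_2)(P_2/Q_1) = 3.3779 × (12.1/445.265) ≈ 0.092.
ε > 0: substitutes.

0.092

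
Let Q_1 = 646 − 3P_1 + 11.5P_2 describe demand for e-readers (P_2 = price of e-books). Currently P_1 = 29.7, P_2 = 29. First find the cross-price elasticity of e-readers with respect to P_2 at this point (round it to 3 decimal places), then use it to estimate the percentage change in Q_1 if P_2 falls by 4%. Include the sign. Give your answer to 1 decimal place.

-1.5%

At P_1 = 29.7, P_2 = 29: Q_1 = 890.4.
∂Q_1/∂P_2 = 11.5.
ε = (∂Q_1/∂P_2)(P_2/Q_1) = 11.5000 × 29/890.4 ≈ 0.375.
%ΔQ_1 ≈ ε × %ΔP_2 = 0.375 × (-4%) = -1.5%.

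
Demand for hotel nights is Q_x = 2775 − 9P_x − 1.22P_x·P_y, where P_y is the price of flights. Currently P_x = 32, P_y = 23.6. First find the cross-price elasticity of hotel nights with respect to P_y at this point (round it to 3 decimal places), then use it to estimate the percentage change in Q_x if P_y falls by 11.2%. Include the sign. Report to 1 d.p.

At P_x = 32, P_y = 23.6: Q_x = 1565.656.
∂Q_x/∂P_y = -1.22P_x = -39.0400.
ε = (∂Q_x/∂P_y)(P_y/Q_x) = -39.0400 × 23.6/1565.656 ≈ -0.588.
%ΔQ_x ≈ ε × %ΔP_y = -0.588 × (-11.2%) = 6.6%.

6.6%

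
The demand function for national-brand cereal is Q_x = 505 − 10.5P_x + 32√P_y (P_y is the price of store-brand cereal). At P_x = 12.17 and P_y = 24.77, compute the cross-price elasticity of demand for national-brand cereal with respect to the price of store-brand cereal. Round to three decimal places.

At P_x = 12.17 and P_y = 24.77: Q_x = 536.477.
∂Q_x/∂P_y = 32/(2√P_y) = 32/(2√24.77) = 3.2148.
ε = (∂Q_x/∂P_y)(P_y/Q_x) = 3.2148 × (24.77/536.477) ≈ 0.148.
ε > 0: substitutes.

0.148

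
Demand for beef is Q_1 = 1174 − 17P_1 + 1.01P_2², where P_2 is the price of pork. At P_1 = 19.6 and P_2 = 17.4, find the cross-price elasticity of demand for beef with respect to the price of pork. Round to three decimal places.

At P_1 = 19.6 and P_2 = 17.4: Q_1 = 1146.588.
∂Q_1/∂P_2 = 2.02P_2 = 2.02(17.4) = 35.1480.
ε = (∂Q_1/∂P_2)(P_2/Q_1) = 35.1480 × (17.4/1146.588) ≈ 0.533.
ε > 0: substitutes.

0.533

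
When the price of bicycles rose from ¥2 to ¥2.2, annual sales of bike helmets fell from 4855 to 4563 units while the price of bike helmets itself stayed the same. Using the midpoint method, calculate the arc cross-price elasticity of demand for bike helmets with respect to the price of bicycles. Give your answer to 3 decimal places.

ΔQ_A = 4563 − 4855 = -292; ΔP_B = 2.2 − 2 = 0.2.
Midpoints: Q̄_A = 4709.0, P̄_B = 2.10.
ε = (ΔQ_A/Q̄_A)/(ΔP_B/P̄_B) = (-292/4709.0)/(0.2/2.10) ≈ -0.651.

-0.651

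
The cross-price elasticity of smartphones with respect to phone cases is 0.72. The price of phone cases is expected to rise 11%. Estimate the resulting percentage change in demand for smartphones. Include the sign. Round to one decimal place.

7.9%

%ΔQ ≈ ε × %ΔP of phone cases = 0.72 × (11%) = 7.9%.
Demand for smartphones rises by about 7.9%.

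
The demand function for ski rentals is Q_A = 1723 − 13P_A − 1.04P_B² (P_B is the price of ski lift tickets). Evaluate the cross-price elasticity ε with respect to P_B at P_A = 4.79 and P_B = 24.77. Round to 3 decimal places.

At P_A = 4.79 and P_B = 24.77: Q_A = 1022.635.
∂Q_A/∂P_B = -2.08P_B = -2.08(24.77) = -51.5216.
ε = (∂Q_A/∂P_B)(P_B/Q_A) = -51.5216 × (24.77/1022.635) ≈ -1.248.
ε < 0: complements.

-1.248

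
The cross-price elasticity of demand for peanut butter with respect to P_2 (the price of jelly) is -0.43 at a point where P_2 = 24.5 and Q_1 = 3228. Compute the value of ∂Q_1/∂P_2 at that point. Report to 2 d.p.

ε = (∂Q_1/∂P_2)·(P_2/Q_1) ⇒ ∂Q_1/∂P_2 = ε·Q_1/P_2 = -0.43 × 3228/24.5 ≈ -56.65.

-56.65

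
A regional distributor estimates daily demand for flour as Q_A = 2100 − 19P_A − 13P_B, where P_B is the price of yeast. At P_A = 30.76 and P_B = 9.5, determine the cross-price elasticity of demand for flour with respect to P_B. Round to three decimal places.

-0.089

At P_A = 30.76 and P_B = 9.5: Q_A = 1392.06.
∂Q_A/∂P_B = -13.
ε = (∂Q_A/∂P_B)(P_B/Q_A) = -13 × (9.5/1392.06) ≈ -0.089.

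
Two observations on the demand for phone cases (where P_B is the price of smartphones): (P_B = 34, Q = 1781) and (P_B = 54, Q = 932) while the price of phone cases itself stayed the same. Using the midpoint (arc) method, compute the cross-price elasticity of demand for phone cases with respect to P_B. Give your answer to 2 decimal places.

ΔQ_A = 932 − 1781 = -849; ΔP_B = 54 − 34 = 20.
Midpoints: Q̄_A = 1356.5, P̄_B = 44.00.
ε = (ΔQ_A/Q̄_A)/(ΔP_B/P̄_B) = (-849/1356.5)/(20/44.00) ≈ -1.38.

-1.38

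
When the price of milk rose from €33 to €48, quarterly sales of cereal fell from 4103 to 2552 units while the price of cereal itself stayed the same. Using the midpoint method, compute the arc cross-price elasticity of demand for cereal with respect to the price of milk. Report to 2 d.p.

-1.26

ΔQ_A = 2552 − 4103 = -1551; ΔP_B = 48 − 33 = 15.
Midpoints: Q̄_A = 3327.5, P̄_B = 40.50.
ε = (ΔQ_A/Q̄_A)/(ΔP_B/P̄_B) = (-1551/3327.5)/(15/40.50) ≈ -1.26.
ε < 0: cereal and milk are complements.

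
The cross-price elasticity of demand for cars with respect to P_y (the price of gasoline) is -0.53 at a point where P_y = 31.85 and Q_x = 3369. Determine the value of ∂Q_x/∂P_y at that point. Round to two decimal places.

ε = (∂Q_x/∂P_y)·(P_y/Q_x) ⇒ ∂Q_x/∂P_y = ε·Q_x/P_y = -0.53 × 3369/31.85 ≈ -56.06.

-56.06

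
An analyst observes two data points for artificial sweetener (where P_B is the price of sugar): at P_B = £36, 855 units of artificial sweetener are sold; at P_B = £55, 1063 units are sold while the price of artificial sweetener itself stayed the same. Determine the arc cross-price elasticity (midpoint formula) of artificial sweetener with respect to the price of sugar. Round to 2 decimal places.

0.52

ΔQ_A = 1063 − 855 = 208; ΔP_B = 55 − 36 = 19.
Midpoints: Q̄_A = 959.0, P̄_B = 45.50.
ε = (ΔQ_A/Q̄_A)/(ΔP_B/P̄_B) = (208/959.0)/(19/45.50) ≈ 0.52.
ε > 0: artificial sweetener and sugar are substitutes.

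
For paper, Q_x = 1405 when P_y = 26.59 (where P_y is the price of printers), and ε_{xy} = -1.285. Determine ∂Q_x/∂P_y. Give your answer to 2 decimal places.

-67.90

ε = (∂Q_x/∂P_y)·(P_y/Q_x) ⇒ ∂Q_x/∂P_y = ε·Q_x/P_y = -1.285 × 1405/26.59 ≈ -67.90.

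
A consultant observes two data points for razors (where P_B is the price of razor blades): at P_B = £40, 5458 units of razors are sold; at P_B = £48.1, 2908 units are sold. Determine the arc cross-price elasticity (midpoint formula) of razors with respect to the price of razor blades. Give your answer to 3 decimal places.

ΔQ_A = 2908 − 5458 = -2550; ΔP_B = 48.1 − 40 = 8.1.
Midpoints: Q̄_A = 4183.0, P̄_B = 44.05.
ε = (ΔQ_A/Q̄_A)/(ΔP_B/P̄_B) = (-2550/4183.0)/(8.1/44.05) ≈ -3.315.
ε < 0: razors and razor blades are complements.

-3.315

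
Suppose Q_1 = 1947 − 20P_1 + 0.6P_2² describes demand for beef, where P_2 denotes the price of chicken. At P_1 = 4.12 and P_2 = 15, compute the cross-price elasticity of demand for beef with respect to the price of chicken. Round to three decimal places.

0.135

At P_1 = 4.12 and P_2 = 15: Q_1 = 1999.6.
∂Q_1/∂P_2 = 1.2P_2 = 1.2(15) = 18.0000.
ε = (∂Q_1/∂P_2)(P_2/Q_1) = 18.0000 × (15/1999.6) ≈ 0.135.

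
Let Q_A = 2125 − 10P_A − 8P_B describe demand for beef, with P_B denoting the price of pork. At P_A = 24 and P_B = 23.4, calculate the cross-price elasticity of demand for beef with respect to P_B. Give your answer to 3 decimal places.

-0.110

At P_A = 24 and P_B = 23.4: Q_A = 1697.8.
∂Q_A/∂P_B = -8.
ε = (∂Q_A/∂P_B)(P_B/Q_A) = -8 × (23.4/1697.8) ≈ -0.110.
Since ε < 0, beef and pork are complements.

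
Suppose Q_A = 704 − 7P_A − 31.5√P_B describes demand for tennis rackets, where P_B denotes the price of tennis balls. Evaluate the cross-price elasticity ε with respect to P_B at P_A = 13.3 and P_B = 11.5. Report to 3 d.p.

At P_A = 13.3 and P_B = 11.5: Q_A = 504.078.
∂Q_A/∂P_B = -31.5/(2√P_B) = -31.5/(2√11.5) = -4.6444.
ε = (∂Q_A/∂P_B)(P_B/Q_A) = -4.6444 × (11.5/504.078) ≈ -0.106.
ε < 0: complements.

-0.106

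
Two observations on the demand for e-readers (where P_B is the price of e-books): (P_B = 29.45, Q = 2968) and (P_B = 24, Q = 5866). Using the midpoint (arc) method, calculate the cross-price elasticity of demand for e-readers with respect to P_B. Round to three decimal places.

-3.217

ΔQ_A = 5866 − 2968 = 2898; ΔP_B = 24 − 29.45 = -5.45.
Midpoints: Q̄_A = 4417.0, P̄_B = 26.73.
ε = (ΔQ_A/Q̄_A)/(ΔP_B/P̄_B) = (2898/4417.0)/(-5.45/26.73) ≈ -3.217.
ε < 0: e-readers and e-books are complements.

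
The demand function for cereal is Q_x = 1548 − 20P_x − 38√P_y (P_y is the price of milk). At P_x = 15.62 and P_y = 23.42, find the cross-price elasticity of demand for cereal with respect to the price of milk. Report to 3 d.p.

-0.087

At P_x = 15.62 and P_y = 23.42: Q_x = 1051.702.
∂Q_x/∂P_y = -38/(2√P_y) = -38/(2√23.42) = -3.9261.
ε = (∂Q_x/∂P_y)(P_y/Q_x) = -3.9261 × (23.42/1051.702) ≈ -0.087.
ε < 0: complements.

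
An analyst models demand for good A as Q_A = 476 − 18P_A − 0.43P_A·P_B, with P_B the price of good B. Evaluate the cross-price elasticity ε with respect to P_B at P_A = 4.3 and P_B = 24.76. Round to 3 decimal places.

At P_A = 4.3 and P_B = 24.76: Q_A = 352.819.
∂Q_A/∂P_B = -0.43P_A = -0.43(4.3) = -1.8490.
ε = (∂Q_A/∂P_B)(P_B/Q_A) = -1.8490 × (24.76/352.819) ≈ -0.130.

-0.130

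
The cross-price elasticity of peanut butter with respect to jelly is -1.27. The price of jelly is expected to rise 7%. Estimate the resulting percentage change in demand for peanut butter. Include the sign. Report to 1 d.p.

-8.9%

%ΔQ ≈ ε × %ΔP of jelly = -1.27 × (7%) = -8.9%.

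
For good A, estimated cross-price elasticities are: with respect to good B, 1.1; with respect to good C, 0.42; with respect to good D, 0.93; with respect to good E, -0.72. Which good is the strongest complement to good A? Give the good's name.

Complements have ε < 0. The most negative value is -0.72 (good E).

good E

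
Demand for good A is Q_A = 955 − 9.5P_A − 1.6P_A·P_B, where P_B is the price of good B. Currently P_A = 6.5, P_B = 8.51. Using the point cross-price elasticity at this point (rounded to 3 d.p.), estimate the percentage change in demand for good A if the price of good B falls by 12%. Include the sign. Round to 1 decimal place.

1.3%

At P_A = 6.5, P_B = 8.51: Q_A = 804.746.
∂Q_A/∂P_B = -1.6P_A = -10.4000.
ε = (∂Q_A/∂P_B)(P_B/Q_A) = -10.4000 × 8.51/804.746 ≈ -0.110.
%ΔQ_A ≈ ε × %ΔP_B = -0.110 × (-12%) = 1.3%.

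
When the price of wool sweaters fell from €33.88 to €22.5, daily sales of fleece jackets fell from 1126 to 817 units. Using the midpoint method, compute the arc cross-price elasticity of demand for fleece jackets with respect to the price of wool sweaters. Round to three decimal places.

ΔQ_A = 817 − 1126 = -309; ΔP_B = 22.5 − 33.88 = -11.38.
Midpoints: Q̄_A = 971.5, P̄_B = 28.19.
ε = (ΔQ_A/Q̄_A)/(ΔP_B/P̄_B) = (-309/971.5)/(-11.38/28.19) ≈ 0.788.

0.788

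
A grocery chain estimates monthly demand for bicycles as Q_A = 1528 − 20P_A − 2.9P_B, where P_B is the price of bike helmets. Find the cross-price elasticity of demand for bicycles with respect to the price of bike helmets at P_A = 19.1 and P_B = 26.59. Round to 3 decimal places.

At P_A = 19.1 and P_B = 26.59: Q_A = 1068.889.
∂Q_A/∂P_B = -2.9.
ε = (∂Q_A/∂P_B)(P_B/Q_A) = -2.9 × (26.59/1068.889) ≈ -0.072.

-0.072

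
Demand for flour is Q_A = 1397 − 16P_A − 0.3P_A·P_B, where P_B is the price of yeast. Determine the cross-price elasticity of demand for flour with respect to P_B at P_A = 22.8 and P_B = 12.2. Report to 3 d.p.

At P_A = 22.8 and P_B = 12.2: Q_A = 948.752.
∂Q_A/∂P_B = -0.3P_A = -0.3(22.8) = -6.8400.
ε = (∂Q_A/∂P_B)(P_B/Q_A) = -6.8400 × (12.2/948.752) ≈ -0.088.

-0.088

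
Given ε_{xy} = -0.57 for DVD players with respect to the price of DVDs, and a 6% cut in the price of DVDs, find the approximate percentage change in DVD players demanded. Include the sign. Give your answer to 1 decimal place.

3.4%

%ΔQ ≈ ε × %ΔP of DVDs = -0.57 × (-6%) = 3.4%.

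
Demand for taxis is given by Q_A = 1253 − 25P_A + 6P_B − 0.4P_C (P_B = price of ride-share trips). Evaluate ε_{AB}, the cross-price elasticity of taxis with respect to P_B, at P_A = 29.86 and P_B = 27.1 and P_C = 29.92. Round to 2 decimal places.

0.25

At P_A = 29.86 and P_B = 27.1 and P_C = 29.92: Q_A = 657.132.
∂Q_A/∂P_B = 6.
ε = (∂Q_A/∂P_B)(P_B/Q_A) = 6 × (27.1/657.132) ≈ 0.25.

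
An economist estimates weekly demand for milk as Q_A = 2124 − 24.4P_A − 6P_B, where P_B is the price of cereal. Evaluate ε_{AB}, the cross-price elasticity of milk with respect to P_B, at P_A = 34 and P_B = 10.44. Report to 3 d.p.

-0.051

At P_A = 34 and P_B = 10.44: Q_A = 1231.76.
∂Q_A/∂P_B = -6.
ε = (∂Q_A/∂P_B)(P_B/Q_A) = -6 × (10.44/1231.76) ≈ -0.051.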